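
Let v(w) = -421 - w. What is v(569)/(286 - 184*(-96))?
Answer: -99/1795 ≈ -0.055153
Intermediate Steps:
v(569)/(286 - 184*(-96)) = (-421 - 1*569)/(286 - 184*(-96)) = (-421 - 569)/(286 + 17664) = -990/17950 = -990*1/17950 = -99/1795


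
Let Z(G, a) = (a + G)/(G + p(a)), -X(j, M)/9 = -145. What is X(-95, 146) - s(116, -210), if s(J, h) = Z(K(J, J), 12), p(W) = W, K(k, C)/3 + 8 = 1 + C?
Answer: 1304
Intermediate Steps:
X(j, M) = 1305 (X(j, M) = -9*(-145) = 1305)
K(k, C) = -21 + 3*C (K(k, C) = -24 + 3*(1 + C) = -24 + (3 + 3*C) = -21 + 3*C)
Z(G, a) = 1 (Z(G, a) = (a + G)/(G + a) = (G + a)/(G + a) = 1)
s(J, h) = 1
X(-95, 146) - s(116, -210) = 1305 - 1*1 = 1305 - 1 = 1304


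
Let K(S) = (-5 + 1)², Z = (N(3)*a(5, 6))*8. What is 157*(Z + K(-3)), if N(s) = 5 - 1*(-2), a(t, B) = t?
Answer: 46472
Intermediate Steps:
N(s) = 7 (N(s) = 5 + 2 = 7)
Z = 280 (Z = (7*5)*8 = 35*8 = 280)
K(S) = 16 (K(S) = (-4)² = 16)
157*(Z + K(-3)) = 157*(280 + 16) = 157*296 = 46472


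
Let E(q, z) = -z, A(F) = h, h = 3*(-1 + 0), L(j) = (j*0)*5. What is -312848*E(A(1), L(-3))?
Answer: 0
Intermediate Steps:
L(j) = 0 (L(j) = 0*5 = 0)
h = -3 (h = 3*(-1) = -3)
A(F) = -3
-312848*E(A(1), L(-3)) = -(-312848)*0 = -312848*0 = 0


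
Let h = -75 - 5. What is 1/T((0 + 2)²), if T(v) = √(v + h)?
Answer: -I*√19/38 ≈ -0.11471*I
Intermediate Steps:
h = -80
T(v) = √(-80 + v) (T(v) = √(v - 80) = √(-80 + v))
1/T((0 + 2)²) = 1/(√(-80 + (0 + 2)²)) = 1/(√(-80 + 2²)) = 1/(√(-80 + 4)) = 1/(√(-76)) = 1/(2*I*√19) = -I*√19/38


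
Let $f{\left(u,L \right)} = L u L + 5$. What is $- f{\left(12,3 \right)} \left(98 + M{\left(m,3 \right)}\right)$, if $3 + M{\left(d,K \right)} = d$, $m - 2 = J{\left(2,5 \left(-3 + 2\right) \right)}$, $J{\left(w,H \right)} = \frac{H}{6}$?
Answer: $- \frac{65201}{6} \approx -10867.0$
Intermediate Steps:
$J{\left(w,H \right)} = \frac{H}{6}$ ($J{\left(w,H \right)} = H \frac{1}{6} = \frac{H}{6}$)
$m = \frac{7}{6}$ ($m = 2 + \frac{5 \left(-3 + 2\right)}{6} = 2 + \frac{5 \left(-1\right)}{6} = 2 + \frac{1}{6} \left(-5\right) = 2 - \frac{5}{6} = \frac{7}{6} \approx 1.1667$)
$M{\left(d,K \right)} = -3 + d$
$f{\left(u,L \right)} = 5 + u L^{2}$ ($f{\left(u,L \right)} = u L^{2} + 5 = 5 + u L^{2}$)
$- f{\left(12,3 \right)} \left(98 + M{\left(m,3 \right)}\right) = - (5 + 12 \cdot 3^{2}) \left(98 + \left(-3 + \frac{7}{6}\right)\right) = - (5 + 12 \cdot 9) \left(98 - \frac{11}{6}\right) = - (5 + 108) \frac{577}{6} = \left(-1\right) 113 \cdot \frac{577}{6} = \left(-113\right) \frac{577}{6} = - \frac{65201}{6}$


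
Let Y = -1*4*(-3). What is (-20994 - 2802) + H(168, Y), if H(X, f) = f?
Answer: -23784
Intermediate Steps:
Y = 12 (Y = -4*(-3) = 12)
(-20994 - 2802) + H(168, Y) = (-20994 - 2802) + 12 = -23796 + 12 = -23784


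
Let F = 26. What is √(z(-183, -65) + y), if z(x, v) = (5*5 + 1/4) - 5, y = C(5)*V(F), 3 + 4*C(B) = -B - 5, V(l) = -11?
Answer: 2*√14 ≈ 7.4833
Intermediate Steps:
C(B) = -2 - B/4 (C(B) = -¾ + (-B - 5)/4 = -¾ + (-5 - B)/4 = -¾ + (-5/4 - B/4) = -2 - B/4)
y = 143/4 (y = (-2 - ¼*5)*(-11) = (-2 - 5/4)*(-11) = -13/4*(-11) = 143/4 ≈ 35.750)
z(x, v) = 81/4 (z(x, v) = (25 + ¼) - 5 = 101/4 - 5 = 81/4)
√(z(-183, -65) + y) = √(81/4 + 143/4) = √56 = 2*√14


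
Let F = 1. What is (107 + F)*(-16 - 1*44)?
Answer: -6480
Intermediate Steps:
(107 + F)*(-16 - 1*44) = (107 + 1)*(-16 - 1*44) = 108*(-16 - 44) = 108*(-60) = -6480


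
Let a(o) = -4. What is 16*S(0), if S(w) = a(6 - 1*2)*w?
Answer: 0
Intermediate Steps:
S(w) = -4*w
16*S(0) = 16*(-4*0) = 16*0 = 0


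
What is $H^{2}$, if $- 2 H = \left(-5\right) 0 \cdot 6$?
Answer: $0$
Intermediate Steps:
$H = 0$ ($H = - \frac{\left(-5\right) 0 \cdot 6}{2} = - \frac{0 \cdot 6}{2} = \left(- \frac{1}{2}\right) 0 = 0$)
$H^{2} = 0^{2} = 0$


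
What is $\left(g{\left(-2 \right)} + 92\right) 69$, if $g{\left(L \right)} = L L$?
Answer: $6624$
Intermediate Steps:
$g{\left(L \right)} = L^{2}$
$\left(g{\left(-2 \right)} + 92\right) 69 = \left(\left(-2\right)^{2} + 92\right) 69 = \left(4 + 92\right) 69 = 96 \cdot 69 = 6624$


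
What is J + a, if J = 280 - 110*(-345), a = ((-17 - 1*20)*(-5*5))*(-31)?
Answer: 9555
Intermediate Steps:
a = -28675 (a = ((-17 - 20)*(-25))*(-31) = -37*(-25)*(-31) = 925*(-31) = -28675)
J = 38230 (J = 280 + 37950 = 38230)
J + a = 38230 - 28675 = 9555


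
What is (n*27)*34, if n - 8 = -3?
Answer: 4590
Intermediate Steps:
n = 5 (n = 8 - 3 = 5)
(n*27)*34 = (5*27)*34 = 135*34 = 4590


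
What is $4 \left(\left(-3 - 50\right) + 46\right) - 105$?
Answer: $-133$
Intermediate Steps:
$4 \left(\left(-3 - 50\right) + 46\right) - 105 = 4 \left(-53 + 46\right) - 105 = 4 \left(-7\right) - 105 = -28 - 105 = -133$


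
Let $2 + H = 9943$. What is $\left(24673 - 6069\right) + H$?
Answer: $28545$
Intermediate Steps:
$H = 9941$ ($H = -2 + 9943 = 9941$)
$\left(24673 - 6069\right) + H = \left(24673 - 6069\right) + 9941 = 18604 + 9941 = 28545$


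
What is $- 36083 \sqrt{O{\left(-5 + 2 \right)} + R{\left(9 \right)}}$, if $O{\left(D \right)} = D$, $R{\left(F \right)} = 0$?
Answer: $- 36083 i \sqrt{3} \approx - 62498.0 i$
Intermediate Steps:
$- 36083 \sqrt{O{\left(-5 + 2 \right)} + R{\left(9 \right)}} = - 36083 \sqrt{\left(-5 + 2\right) + 0} = - 36083 \sqrt{-3 + 0} = - 36083 \sqrt{-3} = - 36083 i \sqrt{3}$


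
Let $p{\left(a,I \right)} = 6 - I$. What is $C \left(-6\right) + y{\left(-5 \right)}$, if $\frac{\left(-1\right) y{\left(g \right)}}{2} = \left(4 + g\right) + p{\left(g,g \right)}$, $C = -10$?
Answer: $40$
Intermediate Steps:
$y{\left(g \right)} = -20$ ($y{\left(g \right)} = - 2 \left(\left(4 + g\right) - \left(-6 + g\right)\right) = \left(-2\right) 10 = -20$)
$C \left(-6\right) + y{\left(-5 \right)} = \left(-10\right) \left(-6\right) - 20 = 60 - 20 = 40$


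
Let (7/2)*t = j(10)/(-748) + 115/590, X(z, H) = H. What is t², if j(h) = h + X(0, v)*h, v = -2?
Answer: 21123216/5964627361 ≈ 0.0035414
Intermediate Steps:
j(h) = -h (j(h) = h - 2*h = -h)
t = 4596/77231 (t = 2*(-1*10/(-748) + 115/590)/7 = 2*(-10*(-1/748) + 115*(1/590))/7 = 2*(5/374 + 23/118)/7 = (2/7)*(2298/11033) = 4596/77231 ≈ 0.059510)
t² = (4596/77231)² = 21123216/5964627361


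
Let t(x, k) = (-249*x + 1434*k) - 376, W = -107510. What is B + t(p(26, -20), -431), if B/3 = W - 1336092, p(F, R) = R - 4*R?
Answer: -4964176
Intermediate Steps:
p(F, R) = -3*R
t(x, k) = -376 - 249*x + 1434*k
B = -4330806 (B = 3*(-107510 - 1336092) = 3*(-1443602) = -4330806)
B + t(p(26, -20), -431) = -4330806 + (-376 - (-747)*(-20) + 1434*(-431)) = -4330806 + (-376 - 249*60 - 618054) = -4330806 + (-376 - 14940 - 618054) = -4330806 - 633370 = -4964176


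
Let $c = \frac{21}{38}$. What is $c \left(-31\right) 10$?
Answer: $- \frac{3255}{19} \approx -171.32$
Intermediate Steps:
$c = \frac{21}{38}$ ($c = 21 \cdot \frac{1}{38} = \frac{21}{38} \approx 0.55263$)
$c \left(-31\right) 10 = \frac{21}{38} \left(-31\right) 10 = \left(- \frac{651}{38}\right) 10 = - \frac{3255}{19}$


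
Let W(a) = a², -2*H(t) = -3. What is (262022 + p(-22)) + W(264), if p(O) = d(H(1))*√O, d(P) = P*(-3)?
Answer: 331718 - 9*I*√22/2 ≈ 3.3172e+5 - 21.107*I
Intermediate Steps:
H(t) = 3/2 (H(t) = -½*(-3) = 3/2)
d(P) = -3*P
p(O) = -9*√O/2 (p(O) = (-3*3/2)*√O = -9*√O/2)
(262022 + p(-22)) + W(264) = (262022 - 9*I*√22/2) + 264² = (262022 - 9*I*√22/2) + 69696 = 331718 - 9*I*√22/2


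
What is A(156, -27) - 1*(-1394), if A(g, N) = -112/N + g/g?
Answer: 37777/27 ≈ 1399.1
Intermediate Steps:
A(g, N) = 1 - 112/N (A(g, N) = -112/N + 1 = 1 - 112/N)
A(156, -27) - 1*(-1394) = (-112 - 27)/(-27) - 1*(-1394) = -1/27*(-139) + 1394 = 139/27 + 1394 = 37777/27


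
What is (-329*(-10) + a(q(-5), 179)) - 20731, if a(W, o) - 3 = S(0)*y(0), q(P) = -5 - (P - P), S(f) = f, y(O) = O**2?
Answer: -17438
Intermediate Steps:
q(P) = -5 (q(P) = -5 - 1*0 = -5 + 0 = -5)
a(W, o) = 3 (a(W, o) = 3 + 0*0**2 = 3 + 0*0 = 3 + 0 = 3)
(-329*(-10) + a(q(-5), 179)) - 20731 = (-329*(-10) + 3) - 20731 = (3290 + 3) - 20731 = 3293 - 20731 = -17438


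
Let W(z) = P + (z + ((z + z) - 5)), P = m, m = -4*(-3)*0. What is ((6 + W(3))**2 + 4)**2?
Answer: 10816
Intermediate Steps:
m = 0 (m = 12*0 = 0)
P = 0
W(z) = -5 + 3*z (W(z) = 0 + (z + ((z + z) - 5)) = 0 + (z + (2*z - 5)) = 0 + (z + (-5 + 2*z)) = 0 + (-5 + 3*z) = -5 + 3*z)
((6 + W(3))**2 + 4)**2 = ((6 + (-5 + 3*3))**2 + 4)**2 = ((6 + (-5 + 9))**2 + 4)**2 = ((6 + 4)**2 + 4)**2 = (10**2 + 4)**2 = (100 + 4)**2 = 104**2 = 10816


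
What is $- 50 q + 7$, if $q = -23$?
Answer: $1157$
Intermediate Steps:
$- 50 q + 7 = \left(-50\right) \left(-23\right) + 7 = 1150 + 7 = 1157$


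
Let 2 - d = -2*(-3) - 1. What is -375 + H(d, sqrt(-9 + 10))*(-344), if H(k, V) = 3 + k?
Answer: -375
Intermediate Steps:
d = -3 (d = 2 - (-2*(-3) - 1) = 2 - (6 - 1) = 2 - 1*5 = 2 - 5 = -3)
-375 + H(d, sqrt(-9 + 10))*(-344) = -375 + (3 - 3)*(-344) = -375 + 0*(-344) = -375 + 0 = -375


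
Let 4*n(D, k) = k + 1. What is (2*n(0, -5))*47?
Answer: -94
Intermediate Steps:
n(D, k) = 1/4 + k/4 (n(D, k) = (k + 1)/4 = (1 + k)/4 = 1/4 + k/4)
(2*n(0, -5))*47 = (2*(1/4 + (1/4)*(-5)))*47 = (2*(1/4 - 5/4))*47 = (2*(-1))*47 = -2*47 = -94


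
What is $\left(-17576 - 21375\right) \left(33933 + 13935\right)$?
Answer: $-1864506468$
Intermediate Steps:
$\left(-17576 - 21375\right) \left(33933 + 13935\right) = \left(-38951\right) 47868 = -1864506468$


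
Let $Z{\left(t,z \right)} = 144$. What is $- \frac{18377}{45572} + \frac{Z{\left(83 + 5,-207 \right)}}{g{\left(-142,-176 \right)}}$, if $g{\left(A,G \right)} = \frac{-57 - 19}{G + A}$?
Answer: $\frac{521359093}{865868} \approx 602.12$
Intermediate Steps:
$g{\left(A,G \right)} = - \frac{76}{A + G}$
$- \frac{18377}{45572} + \frac{Z{\left(83 + 5,-207 \right)}}{g{\left(-142,-176 \right)}} = - \frac{18377}{45572} + \frac{144}{\left(-76\right) \frac{1}{-142 - 176}} = \left(-18377\right) \frac{1}{45572} + \frac{144}{\left(-76\right) \frac{1}{-318}} = - \frac{18377}{45572} + \frac{144}{\left(-76\right) \left(- \frac{1}{318}\right)} = - \frac{18377}{45572} + \frac{144}{\frac{38}{159}} = - \frac{18377}{45572} + 144 \cdot \frac{159}{38} = - \frac{18377}{45572} + \frac{11448}{19} = \frac{521359093}{865868}$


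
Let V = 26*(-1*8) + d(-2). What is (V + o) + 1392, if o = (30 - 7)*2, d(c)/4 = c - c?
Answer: 1230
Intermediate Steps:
d(c) = 0 (d(c) = 4*(c - c) = 4*0 = 0)
o = 46 (o = 23*2 = 46)
V = -208 (V = 26*(-1*8) + 0 = 26*(-8) + 0 = -208 + 0 = -208)
(V + o) + 1392 = (-208 + 46) + 1392 = -162 + 1392 = 1230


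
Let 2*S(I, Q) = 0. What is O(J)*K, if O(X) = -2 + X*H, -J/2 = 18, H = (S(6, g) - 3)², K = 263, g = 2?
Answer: -85738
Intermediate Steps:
S(I, Q) = 0 (S(I, Q) = (½)*0 = 0)
H = 9 (H = (0 - 3)² = (-3)² = 9)
J = -36 (J = -2*18 = -36)
O(X) = -2 + 9*X (O(X) = -2 + X*9 = -2 + 9*X)
O(J)*K = (-2 + 9*(-36))*263 = (-2 - 324)*263 = -326*263 = -85738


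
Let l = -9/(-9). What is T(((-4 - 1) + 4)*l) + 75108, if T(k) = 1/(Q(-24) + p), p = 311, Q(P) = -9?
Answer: 22682617/302 ≈ 75108.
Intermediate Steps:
l = 1 (l = -9*(-⅑) = 1)
T(k) = 1/302 (T(k) = 1/(-9 + 311) = 1/302)
T(((-4 - 1) + 4)*l) + 75108 = 1/302 + 75108 = 22682617/302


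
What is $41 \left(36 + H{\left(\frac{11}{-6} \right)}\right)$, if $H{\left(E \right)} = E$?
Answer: $\frac{8405}{6} \approx 1400.8$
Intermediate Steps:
$41 \left(36 + H{\left(\frac{11}{-6} \right)}\right) = 41 \left(36 + \frac{11}{-6}\right) = 41 \left(36 + 11 \left(- \frac{1}{6}\right)\right) = 41 \left(36 - \frac{11}{6}\right) = 41 \cdot \frac{205}{6} = \frac{8405}{6}$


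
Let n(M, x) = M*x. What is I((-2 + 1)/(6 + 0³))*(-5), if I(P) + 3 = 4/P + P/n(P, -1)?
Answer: 140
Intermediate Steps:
I(P) = -4 + 4/P (I(P) = -3 + (4/P + P/((P*(-1)))) = -3 + (4/P + P/((-P))) = -3 + (4/P + P*(-1/P)) = -3 + (4/P - 1) = -3 + (-1 + 4/P) = -4 + 4/P)
I((-2 + 1)/(6 + 0³))*(-5) = (-4 + 4/(((-2 + 1)/(6 + 0³))))*(-5) = (-4 + 4/((-1/(6 + 0))))*(-5) = (-4 + 4/((-1/6)))*(-5) = (-4 + 4/((-1*⅙)))*(-5) = (-4 + 4/(-⅙))*(-5) = (-4 + 4*(-6))*(-5) = (-4 - 24)*(-5) = -28*(-5) = 140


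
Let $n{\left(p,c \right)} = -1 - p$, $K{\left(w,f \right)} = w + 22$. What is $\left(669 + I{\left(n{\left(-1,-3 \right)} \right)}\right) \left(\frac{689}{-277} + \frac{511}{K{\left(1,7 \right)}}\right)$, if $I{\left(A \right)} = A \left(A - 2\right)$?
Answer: $\frac{84093300}{6371} \approx 13199.0$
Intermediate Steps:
$K{\left(w,f \right)} = 22 + w$
$I{\left(A \right)} = A \left(-2 + A\right)$
$\left(669 + I{\left(n{\left(-1,-3 \right)} \right)}\right) \left(\frac{689}{-277} + \frac{511}{K{\left(1,7 \right)}}\right) = \left(669 + \left(-1 - -1\right) \left(-2 - 0\right)\right) \left(\frac{689}{-277} + \frac{511}{22 + 1}\right) = \left(669 + \left(-1 + 1\right) \left(-2 + \left(-1 + 1\right)\right)\right) \left(689 \left(- \frac{1}{277}\right) + \frac{511}{23}\right) = \left(669 + 0 \left(-2 + 0\right)\right) \left(- \frac{689}{277} + 511 \cdot \frac{1}{23}\right) = \left(669 + 0 \left(-2\right)\right) \left(- \frac{689}{277} + \frac{511}{23}\right) = \left(669 + 0\right) \frac{125700}{6371} = 669 \cdot \frac{125700}{6371} = \frac{84093300}{6371}$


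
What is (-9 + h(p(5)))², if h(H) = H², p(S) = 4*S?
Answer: 152881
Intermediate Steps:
(-9 + h(p(5)))² = (-9 + (4*5)²)² = (-9 + 20²)² = (-9 + 400)² = 391² = 152881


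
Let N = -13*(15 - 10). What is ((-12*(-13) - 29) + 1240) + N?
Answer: 1302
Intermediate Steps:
N = -65 (N = -13*5 = -65)
((-12*(-13) - 29) + 1240) + N = ((-12*(-13) - 29) + 1240) - 65 = ((156 - 29) + 1240) - 65 = (127 + 1240) - 65 = 1367 - 65 = 1302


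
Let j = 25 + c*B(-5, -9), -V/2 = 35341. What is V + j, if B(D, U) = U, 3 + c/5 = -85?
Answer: -66697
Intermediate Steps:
c = -440 (c = -15 + 5*(-85) = -15 - 425 = -440)
V = -70682 (V = -2*35341 = -70682)
j = 3985 (j = 25 - 440*(-9) = 25 + 3960 = 3985)
V + j = -70682 + 3985 = -66697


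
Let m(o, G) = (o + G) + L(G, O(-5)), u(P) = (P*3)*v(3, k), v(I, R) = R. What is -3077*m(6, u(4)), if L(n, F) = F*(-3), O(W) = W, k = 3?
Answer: -175389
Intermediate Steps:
L(n, F) = -3*F
u(P) = 9*P (u(P) = (P*3)*3 = (3*P)*3 = 9*P)
m(o, G) = 15 + G + o (m(o, G) = (o + G) - 3*(-5) = (G + o) + 15 = 15 + G + o)
-3077*m(6, u(4)) = -3077*(15 + 9*4 + 6) = -3077*(15 + 36 + 6) = -3077*57 = -175389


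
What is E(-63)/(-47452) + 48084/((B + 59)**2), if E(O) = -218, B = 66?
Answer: 1142544109/370718750 ≈ 3.0820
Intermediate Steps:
E(-63)/(-47452) + 48084/((B + 59)**2) = -218/(-47452) + 48084/((66 + 59)**2) = -218*(-1/47452) + 48084/(125**2) = 109/23726 + 48084/15625 = 1142544109/370718750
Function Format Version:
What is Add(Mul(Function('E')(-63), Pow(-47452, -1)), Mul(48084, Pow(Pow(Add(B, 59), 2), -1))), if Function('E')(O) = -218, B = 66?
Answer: Rational(1142544109, 370718750) ≈ 3.0820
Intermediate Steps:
Add(Mul(Function('E')(-63), Pow(-47452, -1)), Mul(48084, Pow(Pow(Add(B, 59), 2), -1))) = Add(Mul(-218, Pow(-47452, -1)), Mul(48084, Pow(Pow(Add(66, 59), 2), -1))) = Add(Mul(-218, Rational(-1, 47452)), Mul(48084, Pow(Pow(125, 2), -1))) = Add(Rational(109, 23726), Mul(48084, Pow(15625, -1))) = Add(Rational(109, 23726), Mul(48084, Rational(1, 15625))) = Add(Rational(109, 23726), Rational(48084, 15625)) = Rational(1142544109, 370718750)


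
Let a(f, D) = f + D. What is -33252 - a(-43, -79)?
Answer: -33130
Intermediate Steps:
a(f, D) = D + f
-33252 - a(-43, -79) = -33252 - (-79 - 43) = -33252 - 1*(-122) = -33252 + 122 = -33130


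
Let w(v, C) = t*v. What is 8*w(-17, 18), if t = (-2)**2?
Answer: -544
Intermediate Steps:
t = 4
w(v, C) = 4*v
8*w(-17, 18) = 8*(4*(-17)) = 8*(-68) = -544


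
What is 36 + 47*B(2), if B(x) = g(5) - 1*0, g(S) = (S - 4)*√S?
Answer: 36 + 47*√5 ≈ 141.10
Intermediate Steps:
g(S) = √S*(-4 + S) (g(S) = (-4 + S)*√S = √S*(-4 + S))
B(x) = √5 (B(x) = √5*(-4 + 5) - 1*0 = √5*1 + 0 = √5 + 0 = √5)
36 + 47*B(2) = 36 + 47*√5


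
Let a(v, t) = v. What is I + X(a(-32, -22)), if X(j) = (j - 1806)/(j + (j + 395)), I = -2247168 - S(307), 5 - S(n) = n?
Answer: -743714484/331 ≈ -2.2469e+6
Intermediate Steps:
S(n) = 5 - n
I = -2246866 (I = -2247168 - (5 - 1*307) = -2247168 - (5 - 307) = -2247168 - 1*(-302) = -2247168 + 302 = -2246866)
X(j) = (-1806 + j)/(395 + 2*j) (X(j) = (-1806 + j)/(j + (395 + j)) = (-1806 + j)/(395 + 2*j))
I + X(a(-32, -22)) = -2246866 + (-1806 - 32)/(395 + 2*(-32)) = -2246866 - 1838/(395 - 64) = -2246866 - 1838/331 = -743714484/331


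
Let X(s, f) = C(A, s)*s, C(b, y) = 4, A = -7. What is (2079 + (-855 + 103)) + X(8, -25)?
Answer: 1359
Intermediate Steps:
X(s, f) = 4*s
(2079 + (-855 + 103)) + X(8, -25) = (2079 + (-855 + 103)) + 4*8 = (2079 - 752) + 32 = 1327 + 32 = 1359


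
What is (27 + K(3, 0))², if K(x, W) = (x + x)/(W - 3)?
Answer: 625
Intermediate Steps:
K(x, W) = 2*x/(-3 + W) (K(x, W) = (2*x)/(-3 + W) = 2*x/(-3 + W))
(27 + K(3, 0))² = (27 + 2*3/(-3 + 0))² = (27 + 2*3/(-3))² = (27 + 2*3*(-⅓))² = (27 - 2)² = 25² = 625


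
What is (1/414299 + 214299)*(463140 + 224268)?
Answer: 61030736598626016/414299 ≈ 1.4731e+11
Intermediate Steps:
(1/414299 + 214299)*(463140 + 224268) = (1/414299 + 214299)*687408 = (88783861402/414299)*687408 = 61030736598626016/414299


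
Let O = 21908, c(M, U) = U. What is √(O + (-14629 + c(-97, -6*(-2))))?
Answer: √7291 ≈ 85.387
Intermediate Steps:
√(O + (-14629 + c(-97, -6*(-2)))) = √(21908 + (-14629 - 6*(-2))) = √(21908 + (-14629 + 12)) = √(21908 - 14617) = √7291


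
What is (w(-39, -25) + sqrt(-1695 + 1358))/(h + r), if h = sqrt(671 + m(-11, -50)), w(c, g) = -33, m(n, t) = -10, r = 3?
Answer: 99/652 - 33*sqrt(661)/652 - 3*I*sqrt(337)/652 + I*sqrt(222757)/652 ≈ -1.1494 + 0.63941*I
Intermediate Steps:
h = sqrt(661) (h = sqrt(671 - 10) = sqrt(661) ≈ 25.710)
(w(-39, -25) + sqrt(-1695 + 1358))/(h + r) = (-33 + sqrt(-1695 + 1358))/(sqrt(661) + 3) = (-33 + sqrt(-337))/(3 + sqrt(661)) = (-33 + I*sqrt(337))/(3 + sqrt(661))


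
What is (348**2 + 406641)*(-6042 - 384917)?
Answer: -206326657455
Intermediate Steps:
(348**2 + 406641)*(-6042 - 384917) = (121104 + 406641)*(-390959) = 527745*(-390959) = -206326657455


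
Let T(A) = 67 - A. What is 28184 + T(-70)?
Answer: 28321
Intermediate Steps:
28184 + T(-70) = 28184 + (67 - 1*(-70)) = 28184 + (67 + 70) = 28184 + 137 = 28321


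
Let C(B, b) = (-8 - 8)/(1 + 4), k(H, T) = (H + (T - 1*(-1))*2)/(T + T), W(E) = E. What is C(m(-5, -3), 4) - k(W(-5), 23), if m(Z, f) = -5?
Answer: -951/230 ≈ -4.1348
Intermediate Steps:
k(H, T) = (2 + H + 2*T)/(2*T) (k(H, T) = (H + (T + 1)*2)/((2*T)) = (H + (1 + T)*2)*(1/(2*T)) = (H + (2 + 2*T))*(1/(2*T)) = (2 + H + 2*T)*(1/(2*T)) = (2 + H + 2*T)/(2*T))
C(B, b) = -16/5
C(m(-5, -3), 4) - k(W(-5), 23) = -16/5 - (1 + 23 + (½)*(-5))/23 = -16/5 - (1 + 23 - 5/2)/23 = -16/5 - 43/(23*2) = -16/5 - 1*43/46 = -16/5 - 43/46 = -951/230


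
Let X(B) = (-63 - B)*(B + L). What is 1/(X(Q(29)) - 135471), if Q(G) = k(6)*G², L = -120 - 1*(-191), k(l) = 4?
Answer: -1/11907216 ≈ -8.3983e-8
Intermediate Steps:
L = 71 (L = -120 + 191 = 71)
Q(G) = 4*G²
X(B) = (-63 - B)*(71 + B) (X(B) = (-63 - B)*(B + 71) = (-63 - B)*(71 + B))
1/(X(Q(29)) - 135471) = 1/((-4473 - (4*29²)² - 536*29²) - 135471) = 1/((-4473 - (4*841)² - 536*841) - 135471) = 1/((-4473 - 1*3364² - 134*3364) - 135471) = 1/((-4473 - 1*11316496 - 450776) - 135471) = 1/((-4473 - 11316496 - 450776) - 135471) = 1/(-11771745 - 135471) = 1/(-11907216) = -1/11907216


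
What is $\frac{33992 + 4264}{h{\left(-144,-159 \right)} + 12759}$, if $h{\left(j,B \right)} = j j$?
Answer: $\frac{12752}{11165} \approx 1.1421$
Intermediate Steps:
$h{\left(j,B \right)} = j^{2}$
$\frac{33992 + 4264}{h{\left(-144,-159 \right)} + 12759} = \frac{33992 + 4264}{\left(-144\right)^{2} + 12759} = \frac{38256}{20736 + 12759} = \frac{38256}{33495} = 38256 \cdot \frac{1}{33495} = \frac{12752}{11165}$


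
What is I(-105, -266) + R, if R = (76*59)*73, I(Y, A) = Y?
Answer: 327227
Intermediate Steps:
R = 327332 (R = 4484*73 = 327332)
I(-105, -266) + R = -105 + 327332 = 327227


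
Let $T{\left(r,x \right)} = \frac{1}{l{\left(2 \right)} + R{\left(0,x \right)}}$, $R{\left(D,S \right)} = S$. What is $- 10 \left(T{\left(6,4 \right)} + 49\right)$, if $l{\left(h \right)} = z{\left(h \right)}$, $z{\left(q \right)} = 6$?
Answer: $-491$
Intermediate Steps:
$l{\left(h \right)} = 6$
$T{\left(r,x \right)} = \frac{1}{6 + x}$
$- 10 \left(T{\left(6,4 \right)} + 49\right) = - 10 \left(\frac{1}{6 + 4} + 49\right) = - 10 \left(\frac{1}{10} + 49\right) = \left(-10\right) \frac{491}{10} = -491$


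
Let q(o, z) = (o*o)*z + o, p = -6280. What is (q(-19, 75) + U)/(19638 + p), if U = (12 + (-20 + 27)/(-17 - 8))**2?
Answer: 16995849/8348750 ≈ 2.0357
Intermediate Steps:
q(o, z) = o + z*o**2 (q(o, z) = o**2*z + o = z*o**2 + o = o + z*o**2)
U = 85849/625 (U = (12 + 7/(-25))**2 = (12 + 7*(-1/25))**2 = (12 - 7/25)**2 = (293/25)**2 = 85849/625 ≈ 137.36)
(q(-19, 75) + U)/(19638 + p) = (-19*(1 - 19*75) + 85849/625)/(19638 - 6280) = (-19*(1 - 1425) + 85849/625)/13358 = (-19*(-1424) + 85849/625)*(1/13358) = (27056 + 85849/625)*(1/13358) = (16995849/625)*(1/13358) = 16995849/8348750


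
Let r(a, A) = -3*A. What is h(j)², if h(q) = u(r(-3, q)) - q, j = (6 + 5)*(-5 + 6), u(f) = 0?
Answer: 121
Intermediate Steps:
j = 11 (j = 11*1 = 11)
h(q) = -q (h(q) = 0 - q = -q)
h(j)² = (-1*11)² = (-11)² = 121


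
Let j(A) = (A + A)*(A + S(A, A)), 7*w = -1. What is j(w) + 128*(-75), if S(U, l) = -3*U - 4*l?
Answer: -470412/49 ≈ -9600.3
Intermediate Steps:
w = -1/7 (w = (1/7)*(-1) = -1/7 ≈ -0.14286)
S(U, l) = -4*l - 3*U
j(A) = -12*A**2 (j(A) = (A + A)*(A + (-4*A - 3*A)) = (2*A)*(A - 7*A) = (2*A)*(-6*A) = -12*A**2)
j(w) + 128*(-75) = -12*(-1/7)**2 + 128*(-75) = -12*1/49 - 9600 = -12/49 - 9600 = -470412/49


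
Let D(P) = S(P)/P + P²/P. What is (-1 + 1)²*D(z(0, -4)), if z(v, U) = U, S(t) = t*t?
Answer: 0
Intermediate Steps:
S(t) = t²
D(P) = 2*P (D(P) = P²/P + P²/P = P + P = 2*P)
(-1 + 1)²*D(z(0, -4)) = (-1 + 1)²*(2*(-4)) = 0²*(-8) = 0*(-8) = 0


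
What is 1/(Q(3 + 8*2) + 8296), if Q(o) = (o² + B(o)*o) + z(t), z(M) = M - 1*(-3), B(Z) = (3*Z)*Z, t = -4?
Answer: 1/29233 ≈ 3.4208e-5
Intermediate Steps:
B(Z) = 3*Z²
z(M) = 3 + M (z(M) = M + 3 = 3 + M)
Q(o) = -1 + o² + 3*o³ (Q(o) = (o² + (3*o²)*o) + (3 - 4) = (o² + 3*o³) - 1 = -1 + o² + 3*o³)
1/(Q(3 + 8*2) + 8296) = 1/((-1 + (3 + 8*2)² + 3*(3 + 8*2)³) + 8296) = 1/((-1 + (3 + 16)² + 3*(3 + 16)³) + 8296) = 1/((-1 + 19² + 3*19³) + 8296) = 1/((-1 + 361 + 3*6859) + 8296) = 1/((-1 + 361 + 20577) + 8296) = 1/(20937 + 8296) = 1/29233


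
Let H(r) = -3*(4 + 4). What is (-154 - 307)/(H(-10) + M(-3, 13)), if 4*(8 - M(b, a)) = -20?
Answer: 461/11 ≈ 41.909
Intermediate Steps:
H(r) = -24 (H(r) = -3*8 = -24)
M(b, a) = 13 (M(b, a) = 8 - ¼*(-20) = 8 + 5 = 13)
(-154 - 307)/(H(-10) + M(-3, 13)) = (-154 - 307)/(-24 + 13) = -461/(-11) = -461*(-1/11) = 461/11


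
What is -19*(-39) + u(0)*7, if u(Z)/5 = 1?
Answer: 776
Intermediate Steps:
u(Z) = 5 (u(Z) = 5*1 = 5)
-19*(-39) + u(0)*7 = -19*(-39) + 5*7 = 741 + 35 = 776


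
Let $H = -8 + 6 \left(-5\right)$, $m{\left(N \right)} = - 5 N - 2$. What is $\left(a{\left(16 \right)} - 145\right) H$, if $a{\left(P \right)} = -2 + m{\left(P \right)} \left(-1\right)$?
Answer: $2470$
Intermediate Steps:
$m{\left(N \right)} = -2 - 5 N$
$H = -38$ ($H = -8 - 30 = -38$)
$a{\left(P \right)} = 5 P$ ($a{\left(P \right)} = -2 + \left(-2 - 5 P\right) \left(-1\right) = -2 + \left(2 + 5 P\right) = 5 P$)
$\left(a{\left(16 \right)} - 145\right) H = \left(5 \cdot 16 - 145\right) \left(-38\right) = \left(80 - 145\right) \left(-38\right) = \left(-65\right) \left(-38\right) = 2470$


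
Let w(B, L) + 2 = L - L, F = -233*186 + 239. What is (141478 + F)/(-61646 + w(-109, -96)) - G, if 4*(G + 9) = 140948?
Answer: -2171834123/61648 ≈ -35230.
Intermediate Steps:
F = -43099 (F = -43338 + 239 = -43099)
w(B, L) = -2 (w(B, L) = -2 + (L - L) = -2 + 0 = -2)
G = 35228 (G = -9 + (¼)*140948 = -9 + 35237 = 35228)
(141478 + F)/(-61646 + w(-109, -96)) - G = (141478 - 43099)/(-61646 - 2) - 1*35228 = 98379/(-61648) - 35228 = 98379*(-1/61648) - 35228 = -98379/61648 - 35228 = -2171834123/61648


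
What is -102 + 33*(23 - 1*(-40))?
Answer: 1977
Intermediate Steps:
-102 + 33*(23 - 1*(-40)) = -102 + 33*(23 + 40) = -102 + 33*63 = -102 + 2079 = 1977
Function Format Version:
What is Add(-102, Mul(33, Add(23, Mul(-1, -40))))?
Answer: 1977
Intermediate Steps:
Add(-102, Mul(33, Add(23, Mul(-1, -40)))) = Add(-102, Mul(33, Add(23, 40))) = Add(-102, Mul(33, 63)) = Add(-102, 2079) = 1977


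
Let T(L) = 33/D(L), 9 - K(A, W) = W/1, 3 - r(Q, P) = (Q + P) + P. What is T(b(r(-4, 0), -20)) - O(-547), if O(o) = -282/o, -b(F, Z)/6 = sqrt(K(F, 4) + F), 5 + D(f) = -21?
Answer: -25383/14222 ≈ -1.7848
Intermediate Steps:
r(Q, P) = 3 - Q - 2*P (r(Q, P) = 3 - ((Q + P) + P) = 3 - ((P + Q) + P) = 3 - (Q + 2*P) = 3 + (-Q - 2*P) = 3 - Q - 2*P)
D(f) = -26 (D(f) = -5 - 21 = -26)
K(A, W) = 9 - W (K(A, W) = 9 - W/1 = 9 - W)
b(F, Z) = -6*sqrt(5 + F) (b(F, Z) = -6*sqrt((9 - 1*4) + F) = -6*sqrt((9 - 4) + F) = -6*sqrt(5 + F))
T(L) = -33/26 (T(L) = 33/(-26) = 33*(-1/26) = -33/26)
T(b(r(-4, 0), -20)) - O(-547) = -33/26 - (-282)/(-547) = -33/26 - (-282)*(-1)/547 = -33/26 - 1*282/547 = -33/26 - 282/547 = -25383/14222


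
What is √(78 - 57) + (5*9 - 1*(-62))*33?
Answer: 3531 + √21 ≈ 3535.6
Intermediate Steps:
√(78 - 57) + (5*9 - 1*(-62))*33 = √21 + (45 + 62)*33 = √21 + 107*33 = √21 + 3531 = 3531 + √21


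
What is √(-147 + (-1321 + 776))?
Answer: 2*I*√173 ≈ 26.306*I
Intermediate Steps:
√(-147 + (-1321 + 776)) = √(-147 - 545) = √(-692) = 2*I*√173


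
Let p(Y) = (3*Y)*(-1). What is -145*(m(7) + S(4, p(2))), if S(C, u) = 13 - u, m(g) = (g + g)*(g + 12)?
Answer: -41325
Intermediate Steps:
m(g) = 2*g*(12 + g) (m(g) = (2*g)*(12 + g) = 2*g*(12 + g))
p(Y) = -3*Y
-145*(m(7) + S(4, p(2))) = -145*(2*7*(12 + 7) + (13 - (-3)*2)) = -145*(2*7*19 + (13 - 1*(-6))) = -145*(266 + (13 + 6)) = -145*(266 + 19) = -145*285 = -41325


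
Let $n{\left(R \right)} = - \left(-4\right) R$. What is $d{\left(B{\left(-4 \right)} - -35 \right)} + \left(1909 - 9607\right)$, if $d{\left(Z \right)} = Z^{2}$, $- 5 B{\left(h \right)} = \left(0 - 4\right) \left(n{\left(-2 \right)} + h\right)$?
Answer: $- \frac{176321}{25} \approx -7052.8$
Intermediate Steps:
$n{\left(R \right)} = 4 R$
$B{\left(h \right)} = - \frac{32}{5} + \frac{4 h}{5}$ ($B{\left(h \right)} = - \frac{\left(0 - 4\right) \left(4 \left(-2\right) + h\right)}{5} = - \frac{\left(-4\right) \left(-8 + h\right)}{5} = - \frac{32 - 4 h}{5} = - \frac{32}{5} + \frac{4 h}{5}$)
$d{\left(B{\left(-4 \right)} - -35 \right)} + \left(1909 - 9607\right) = \left(\left(- \frac{32}{5} + \frac{4}{5} \left(-4\right)\right) - -35\right)^{2} + \left(1909 - 9607\right) = \left(\left(- \frac{32}{5} - \frac{16}{5}\right) + 35\right)^{2} + \left(1909 - 9607\right) = \left(- \frac{48}{5} + 35\right)^{2} - 7698 = \left(\frac{127}{5}\right)^{2} - 7698 = \frac{16129}{25} - 7698 = - \frac{176321}{25}$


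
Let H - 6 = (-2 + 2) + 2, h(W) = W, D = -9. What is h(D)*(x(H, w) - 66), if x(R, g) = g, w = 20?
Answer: 414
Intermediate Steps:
H = 8 (H = 6 + ((-2 + 2) + 2) = 6 + (0 + 2) = 6 + 2 = 8)
h(D)*(x(H, w) - 66) = -9*(20 - 66) = -9*(-46) = 414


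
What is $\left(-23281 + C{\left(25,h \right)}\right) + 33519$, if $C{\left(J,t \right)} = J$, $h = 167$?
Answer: $10263$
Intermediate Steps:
$\left(-23281 + C{\left(25,h \right)}\right) + 33519 = \left(-23281 + 25\right) + 33519 = -23256 + 33519 = 10263$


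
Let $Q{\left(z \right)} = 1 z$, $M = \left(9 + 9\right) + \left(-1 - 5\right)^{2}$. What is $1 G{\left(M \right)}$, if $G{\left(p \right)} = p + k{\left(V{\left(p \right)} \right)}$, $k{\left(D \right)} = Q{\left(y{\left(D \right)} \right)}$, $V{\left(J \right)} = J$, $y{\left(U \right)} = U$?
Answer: $108$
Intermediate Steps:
$M = 54$ ($M = 18 + \left(-6\right)^{2} = 18 + 36 = 54$)
$Q{\left(z \right)} = z$
$k{\left(D \right)} = D$
$G{\left(p \right)} = 2 p$ ($G{\left(p \right)} = p + p = 2 p$)
$1 G{\left(M \right)} = 1 \cdot 2 \cdot 54 = 1 \cdot 108 = 108$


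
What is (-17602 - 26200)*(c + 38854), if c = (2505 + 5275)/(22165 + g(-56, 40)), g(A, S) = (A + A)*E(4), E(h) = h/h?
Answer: -37531964549684/22053 ≈ -1.7019e+9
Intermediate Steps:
E(h) = 1
g(A, S) = 2*A (g(A, S) = (A + A)*1 = (2*A)*1 = 2*A)
c = 7780/22053 (c = (2505 + 5275)/(22165 + 2*(-56)) = 7780/(22165 - 112) = 7780/22053 ≈ 0.35279)
(-17602 - 26200)*(c + 38854) = (-17602 - 26200)*(7780/22053 + 38854) = -43802*856855042/22053 = -37531964549684/22053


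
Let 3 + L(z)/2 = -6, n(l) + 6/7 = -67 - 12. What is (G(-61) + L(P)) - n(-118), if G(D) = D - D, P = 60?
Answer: 433/7 ≈ 61.857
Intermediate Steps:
n(l) = -559/7 (n(l) = -6/7 + (-67 - 12) = -6/7 - 79 = -559/7)
L(z) = -18 (L(z) = -6 + 2*(-6) = -6 - 12 = -18)
G(D) = 0
(G(-61) + L(P)) - n(-118) = (0 - 18) - 1*(-559/7) = -18 + 559/7 = 433/7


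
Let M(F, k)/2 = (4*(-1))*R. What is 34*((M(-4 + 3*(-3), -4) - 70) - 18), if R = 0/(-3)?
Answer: -2992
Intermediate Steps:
R = 0 (R = 0*(-⅓) = 0)
M(F, k) = 0 (M(F, k) = 2*((4*(-1))*0) = 2*(-4*0) = 2*0 = 0)
34*((M(-4 + 3*(-3), -4) - 70) - 18) = 34*((0 - 70) - 18) = 34*(-70 - 18) = 34*(-88) = -2992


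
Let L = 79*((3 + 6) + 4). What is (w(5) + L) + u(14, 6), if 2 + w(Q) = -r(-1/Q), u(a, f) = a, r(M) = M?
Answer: 5196/5 ≈ 1039.2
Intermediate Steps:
L = 1027 (L = 79*(9 + 4) = 79*13 = 1027)
w(Q) = -2 + 1/Q (w(Q) = -2 - (-1)/Q = -2 + 1/Q)
(w(5) + L) + u(14, 6) = ((-2 + 1/5) + 1027) + 14 = (-9/5 + 1027) + 14 = 5126/5 + 14 = 5196/5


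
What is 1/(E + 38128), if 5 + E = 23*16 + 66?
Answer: 1/38557 ≈ 2.5936e-5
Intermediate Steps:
E = 429 (E = -5 + (23*16 + 66) = -5 + (368 + 66) = -5 + 434 = 429)
1/(E + 38128) = 1/(429 + 38128) = 1/38557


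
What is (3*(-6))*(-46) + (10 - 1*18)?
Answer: 820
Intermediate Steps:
(3*(-6))*(-46) + (10 - 1*18) = -18*(-46) + (10 - 18) = 828 - 8 = 820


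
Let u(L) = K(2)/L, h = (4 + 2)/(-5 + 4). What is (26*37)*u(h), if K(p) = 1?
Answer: -481/3 ≈ -160.33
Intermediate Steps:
h = -6 (h = 6/(-1) = 6*(-1) = -6)
u(L) = 1/L
(26*37)*u(h) = (26*37)/(-6) = 962*(-1/6) = -481/3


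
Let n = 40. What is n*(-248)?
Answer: -9920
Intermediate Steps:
n*(-248) = 40*(-248) = -9920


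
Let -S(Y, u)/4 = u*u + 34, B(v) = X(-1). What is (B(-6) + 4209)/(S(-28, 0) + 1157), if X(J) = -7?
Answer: 4202/1021 ≈ 4.1156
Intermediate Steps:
B(v) = -7
S(Y, u) = -136 - 4*u² (S(Y, u) = -4*(u*u + 34) = -4*(u² + 34) = -4*(34 + u²) = -136 - 4*u²)
(B(-6) + 4209)/(S(-28, 0) + 1157) = (-7 + 4209)/((-136 - 4*0²) + 1157) = 4202/((-136 - 4*0) + 1157) = 4202/((-136 + 0) + 1157) = 4202/(-136 + 1157) = 4202/1021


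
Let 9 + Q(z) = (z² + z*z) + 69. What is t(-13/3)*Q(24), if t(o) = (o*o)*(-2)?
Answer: -136552/3 ≈ -45517.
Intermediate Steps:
Q(z) = 60 + 2*z² (Q(z) = -9 + ((z² + z*z) + 69) = -9 + ((z² + z²) + 69) = -9 + (2*z² + 69) = -9 + (69 + 2*z²) = 60 + 2*z²)
t(o) = -2*o² (t(o) = o²*(-2) = -2*o²)
t(-13/3)*Q(24) = (-2*(-13/3)²)*(60 + 2*24²) = (-2*(-13*⅓)²)*(60 + 2*576) = (-2*(-13/3)²)*(60 + 1152) = -2*169/9*1212 = -338/9*1212 = -136552/3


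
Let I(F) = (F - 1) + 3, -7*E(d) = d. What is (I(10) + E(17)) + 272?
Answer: 1971/7 ≈ 281.57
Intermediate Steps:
E(d) = -d/7
I(F) = 2 + F (I(F) = (-1 + F) + 3 = 2 + F)
(I(10) + E(17)) + 272 = ((2 + 10) - ⅐*17) + 272 = (12 - 17/7) + 272 = 67/7 + 272 = 1971/7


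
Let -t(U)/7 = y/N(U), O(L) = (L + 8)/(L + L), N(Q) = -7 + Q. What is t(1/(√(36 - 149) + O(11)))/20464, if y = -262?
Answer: 917*(-22*√113 + 19*I)/(10232*(-111*I + 154*√113)) ≈ -0.012815 + 0.00017127*I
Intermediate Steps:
O(L) = (8 + L)/(2*L) (O(L) = (8 + L)/((2*L)) = (8 + L)*(1/(2*L)) = (8 + L)/(2*L))
t(U) = 1834/(-7 + U) (t(U) = -(-1834)/(-7 + U) = 1834/(-7 + U))
t(1/(√(36 - 149) + O(11)))/20464 = (1834/(-7 + 1/(√(36 - 149) + (½)*(8 + 11)/11)))/20464 = (1834/(-7 + 1/(√(-113) + (½)*(1/11)*19)))*(1/20464) = (1834/(-7 + 1/(I*√113 + 19/22)))*(1/20464) = (1834/(-7 + 1/(19/22 + I*√113)))*(1/20464) = 917/(10232*(-7 + 1/(19/22 + I*√113)))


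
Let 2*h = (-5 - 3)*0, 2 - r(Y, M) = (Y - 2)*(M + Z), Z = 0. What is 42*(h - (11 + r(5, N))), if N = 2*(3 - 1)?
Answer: -42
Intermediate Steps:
N = 4 (N = 2*2 = 4)
r(Y, M) = 2 - M*(-2 + Y) (r(Y, M) = 2 - (Y - 2)*(M + 0) = 2 - (-2 + Y)*M = 2 - M*(-2 + Y))
h = 0 (h = ((-5 - 3)*0)/2 = (-8*0)/2 = (½)*0 = 0)
42*(h - (11 + r(5, N))) = 42*(0 - (11 + (2 + 2*4 - 1*4*5))) = 42*(0 - (11 + (2 + 8 - 20))) = 42*(0 - (11 - 10)) = 42*(0 - 1*1) = 42*(0 - 1) = 42*(-1) = -42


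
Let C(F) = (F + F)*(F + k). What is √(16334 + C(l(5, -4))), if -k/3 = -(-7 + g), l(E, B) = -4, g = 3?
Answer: √16462 ≈ 128.30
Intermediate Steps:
k = -12 (k = -(-3)*(-7 + 3) = -(-3)*(-4) = -3*4 = -12)
C(F) = 2*F*(-12 + F) (C(F) = (F + F)*(F - 12) = (2*F)*(-12 + F) = 2*F*(-12 + F))
√(16334 + C(l(5, -4))) = √(16334 + 2*(-4)*(-12 - 4)) = √(16334 + 2*(-4)*(-16)) = √(16334 + 128) = √16462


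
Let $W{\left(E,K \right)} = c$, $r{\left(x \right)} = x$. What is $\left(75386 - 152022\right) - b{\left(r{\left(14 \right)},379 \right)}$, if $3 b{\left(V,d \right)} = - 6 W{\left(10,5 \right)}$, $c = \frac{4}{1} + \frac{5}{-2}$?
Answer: $-76633$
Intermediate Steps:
$c = \frac{3}{2}$ ($c = 4 \cdot 1 + 5 \left(- \frac{1}{2}\right) = 4 - \frac{5}{2} = \frac{3}{2} \approx 1.5$)
$W{\left(E,K \right)} = \frac{3}{2}$
$b{\left(V,d \right)} = -3$ ($b{\left(V,d \right)} = \frac{\left(-6\right) \frac{3}{2}}{3} = \frac{1}{3} \left(-9\right) = -3$)
$\left(75386 - 152022\right) - b{\left(r{\left(14 \right)},379 \right)} = \left(75386 - 152022\right) - -3 = -76636 + 3 = -76633$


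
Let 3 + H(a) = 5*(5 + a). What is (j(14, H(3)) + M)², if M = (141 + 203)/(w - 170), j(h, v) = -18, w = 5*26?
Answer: 17689/25 ≈ 707.56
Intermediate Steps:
H(a) = 22 + 5*a (H(a) = -3 + 5*(5 + a) = -3 + (25 + 5*a) = 22 + 5*a)
w = 130
M = -43/5 (M = (141 + 203)/(130 - 170) = 344/(-40) = 344*(-1/40) = -43/5 ≈ -8.6000)
(j(14, H(3)) + M)² = (-18 - 43/5)² = (-133/5)² = 17689/25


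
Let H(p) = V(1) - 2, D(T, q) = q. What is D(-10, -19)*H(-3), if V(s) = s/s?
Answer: 19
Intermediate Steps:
V(s) = 1
H(p) = -1 (H(p) = 1 - 2 = -1)
D(-10, -19)*H(-3) = -19*(-1) = 19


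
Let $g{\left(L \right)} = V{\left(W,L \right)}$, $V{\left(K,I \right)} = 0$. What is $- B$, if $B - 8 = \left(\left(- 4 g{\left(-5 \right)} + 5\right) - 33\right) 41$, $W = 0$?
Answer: $1140$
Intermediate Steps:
$g{\left(L \right)} = 0$
$B = -1140$ ($B = 8 + \left(\left(\left(-4\right) 0 + 5\right) - 33\right) 41 = 8 + \left(\left(0 + 5\right) - 33\right) 41 = 8 + \left(5 - 33\right) 41 = 8 - 1148 = -1140$)
$- B = \left(-1\right) \left(-1140\right) = 1140$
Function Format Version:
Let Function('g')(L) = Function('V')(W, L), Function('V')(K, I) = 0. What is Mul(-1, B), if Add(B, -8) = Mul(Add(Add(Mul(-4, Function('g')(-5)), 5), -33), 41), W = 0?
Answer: 1140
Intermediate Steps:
Function('g')(L) = 0
B = -1140 (B = Add(8, Mul(Add(Add(Mul(-4, 0), 5), -33), 41)) = Add(8, Mul(Add(Add(0, 5), -33), 41)) = Add(8, Mul(Add(5, -33), 41)) = Add(8, Mul(-28, 41)) = Add(8, -1148) = -1140)
Mul(-1, B) = Mul(-1, -1140) = 1140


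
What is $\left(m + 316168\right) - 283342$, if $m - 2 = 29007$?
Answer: $61835$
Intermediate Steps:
$m = 29009$ ($m = 2 + 29007 = 29009$)
$\left(m + 316168\right) - 283342 = \left(29009 + 316168\right) - 283342 = 345177 - 283342 = 61835$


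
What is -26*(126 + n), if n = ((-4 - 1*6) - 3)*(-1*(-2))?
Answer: -2600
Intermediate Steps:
n = -26 (n = ((-4 - 6) - 3)*2 = (-10 - 3)*2 = -13*2 = -26)
-26*(126 + n) = -26*(126 - 26) = -26*100 = -2600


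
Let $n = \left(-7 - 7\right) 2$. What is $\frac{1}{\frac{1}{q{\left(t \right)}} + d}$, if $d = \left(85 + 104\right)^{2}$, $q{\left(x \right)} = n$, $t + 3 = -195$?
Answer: $\frac{28}{1000187} \approx 2.7995 \cdot 10^{-5}$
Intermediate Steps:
$t = -198$ ($t = -3 - 195 = -198$)
$n = -28$ ($n = \left(-14\right) 2 = -28$)
$q{\left(x \right)} = -28$
$d = 35721$ ($d = 189^{2} = 35721$)
$\frac{1}{\frac{1}{q{\left(t \right)}} + d} = \frac{1}{\frac{1}{-28} + 35721} = \frac{1}{- \frac{1}{28} + 35721} = \frac{1}{\frac{1000187}{28}} = \frac{28}{1000187}$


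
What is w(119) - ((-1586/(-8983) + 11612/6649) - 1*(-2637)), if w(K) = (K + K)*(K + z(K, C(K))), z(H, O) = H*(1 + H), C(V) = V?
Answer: 15732911980105/4594459 ≈ 3.4243e+6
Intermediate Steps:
w(K) = 2*K*(K + K*(1 + K)) (w(K) = (K + K)*(K + K*(1 + K)) = (2*K)*(K + K*(1 + K)) = 2*K*(K + K*(1 + K)))
w(119) - ((-1586/(-8983) + 11612/6649) - 1*(-2637)) = 2*119**2*(2 + 119) - ((-1586/(-8983) + 11612/6649) - 1*(-2637)) = 2*14161*121 - ((-1586*(-1/8983) + 11612*(1/6649)) + 2637) = 3426962 - ((122/691 + 11612/6649) + 2637) = 3426962 - (8835070/4594459 + 2637) = 3426962 - 1*12124423453/4594459 = 3426962 - 12124423453/4594459 = 15732911980105/4594459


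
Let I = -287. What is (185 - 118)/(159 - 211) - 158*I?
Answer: 2357925/52 ≈ 45345.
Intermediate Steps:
(185 - 118)/(159 - 211) - 158*I = (185 - 118)/(159 - 211) - 158*(-287) = 67/(-52) + 45346 = 67*(-1/52) + 45346 = -67/52 + 45346 = 2357925/52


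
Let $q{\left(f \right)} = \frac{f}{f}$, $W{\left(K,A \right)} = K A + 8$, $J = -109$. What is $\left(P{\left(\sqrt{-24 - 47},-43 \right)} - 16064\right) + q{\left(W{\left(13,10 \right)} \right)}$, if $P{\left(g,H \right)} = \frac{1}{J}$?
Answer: $- \frac{1750868}{109} \approx -16063.0$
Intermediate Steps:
$P{\left(g,H \right)} = - \frac{1}{109}$ ($P{\left(g,H \right)} = \frac{1}{-109} = - \frac{1}{109}$)
$W{\left(K,A \right)} = 8 + A K$ ($W{\left(K,A \right)} = A K + 8 = 8 + A K$)
$q{\left(f \right)} = 1$
$\left(P{\left(\sqrt{-24 - 47},-43 \right)} - 16064\right) + q{\left(W{\left(13,10 \right)} \right)} = \left(- \frac{1}{109} - 16064\right) + 1 = - \frac{1750977}{109} + 1 = - \frac{1750868}{109}$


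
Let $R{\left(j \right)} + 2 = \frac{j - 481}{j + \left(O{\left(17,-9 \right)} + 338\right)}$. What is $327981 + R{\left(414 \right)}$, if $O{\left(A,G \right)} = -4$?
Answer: $\frac{245328225}{748} \approx 3.2798 \cdot 10^{5}$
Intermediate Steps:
$R{\left(j \right)} = -2 + \frac{-481 + j}{334 + j}$ ($R{\left(j \right)} = -2 + \frac{j - 481}{j + \left(-4 + 338\right)} = -2 + \frac{j - 481}{j + 334} = -2 + \frac{-481 + j}{334 + j}$)
$327981 + R{\left(414 \right)} = 327981 + \frac{-1149 - 414}{334 + 414} = 327981 + \frac{-1149 - 414}{748} = 327981 + \frac{1}{748} \left(-1563\right) = 327981 - \frac{1563}{748} = \frac{245328225}{748}$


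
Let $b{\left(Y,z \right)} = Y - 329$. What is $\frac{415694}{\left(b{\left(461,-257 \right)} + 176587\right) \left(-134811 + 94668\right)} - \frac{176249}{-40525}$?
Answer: $\frac{1250298991466083}{287485598858925} \approx 4.3491$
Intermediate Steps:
$b{\left(Y,z \right)} = -329 + Y$
$\frac{415694}{\left(b{\left(461,-257 \right)} + 176587\right) \left(-134811 + 94668\right)} - \frac{176249}{-40525} = \frac{415694}{\left(\left(-329 + 461\right) + 176587\right) \left(-134811 + 94668\right)} - \frac{176249}{-40525} = \frac{415694}{\left(132 + 176587\right) \left(-40143\right)} - - \frac{176249}{40525} = \frac{415694}{176719 \left(-40143\right)} + \frac{176249}{40525} = \frac{415694}{-7094030817} + \frac{176249}{40525} = 415694 \left(- \frac{1}{7094030817}\right) + \frac{176249}{40525} = - \frac{415694}{7094030817} + \frac{176249}{40525} = \frac{1250298991466083}{287485598858925}$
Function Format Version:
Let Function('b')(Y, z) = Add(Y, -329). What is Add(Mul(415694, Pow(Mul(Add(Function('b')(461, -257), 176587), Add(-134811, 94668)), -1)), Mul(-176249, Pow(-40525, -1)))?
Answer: Rational(1250298991466083, 287485598858925) ≈ 4.3491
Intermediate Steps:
Function('b')(Y, z) = Add(-329, Y)
Add(Mul(415694, Pow(Mul(Add(Function('b')(461, -257), 176587), Add(-134811, 94668)), -1)), Mul(-176249, Pow(-40525, -1))) = Add(Mul(415694, Pow(Mul(Add(Add(-329, 461), 176587), Add(-134811, 94668)), -1)), Mul(-176249, Pow(-40525, -1))) = Add(Mul(415694, Pow(Mul(Add(132, 176587), -40143), -1)), Mul(-176249, Rational(-1, 40525))) = Add(Mul(415694, Pow(Mul(176719, -40143), -1)), Rational(176249, 40525)) = Add(Mul(415694, Pow(-7094030817, -1)), Rational(176249, 40525)) = Add(Mul(415694, Rational(-1, 7094030817)), Rational(176249, 40525)) = Add(Rational(-415694, 7094030817), Rational(176249, 40525)) = Rational(1250298991466083, 287485598858925)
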